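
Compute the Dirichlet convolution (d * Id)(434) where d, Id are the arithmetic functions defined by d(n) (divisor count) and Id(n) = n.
(d * Id)(434) = 1188

Divisors of 434: [1, 2, 7, 14, 31, 62, 217, 434]. For each d | 434:
  d = 1: d(1) · Id(434/1) = 1 · 434 = 434
  d = 2: d(2) · Id(434/2) = 2 · 217 = 434
  d = 7: d(7) · Id(434/7) = 2 · 62 = 124
  d = 14: d(14) · Id(434/14) = 4 · 31 = 124
  d = 31: d(31) · Id(434/31) = 2 · 14 = 28
  d = 62: d(62) · Id(434/62) = 4 · 7 = 28
  d = 217: d(217) · Id(434/217) = 4 · 2 = 8
  d = 434: d(434) · Id(434/434) = 8 · 1 = 8
Summing: (d * Id)(434) = 434 + 434 + 124 + 124 + 28 + 28 + 8 + 8 = 1188.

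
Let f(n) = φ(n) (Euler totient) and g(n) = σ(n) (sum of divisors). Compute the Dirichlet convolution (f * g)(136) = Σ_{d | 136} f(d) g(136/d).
(φ * σ)(136) = 1088

Divisors of 136: [1, 2, 4, 8, 17, 34, 68, 136]. For each d | 136:
  d = 1: φ(1) · σ(136/1) = 1 · 270 = 270
  d = 2: φ(2) · σ(136/2) = 1 · 126 = 126
  d = 4: φ(4) · σ(136/4) = 2 · 54 = 108
  d = 8: φ(8) · σ(136/8) = 4 · 18 = 72
  d = 17: φ(17) · σ(136/17) = 16 · 15 = 240
  d = 34: φ(34) · σ(136/34) = 16 · 7 = 112
  d = 68: φ(68) · σ(136/68) = 32 · 3 = 96
  d = 136: φ(136) · σ(136/136) = 64 · 1 = 64
Summing: (φ * σ)(136) = 270 + 126 + 108 + 72 + 240 + 112 + 96 + 64 = 1088.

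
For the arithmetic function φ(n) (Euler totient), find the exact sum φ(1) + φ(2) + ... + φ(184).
Σ_{n ≤ 184} φ(n) = 10340

Compute φ(n) for each 1 ≤ n ≤ 184: φ(1) = 1, φ(2) = 1, φ(3) = 2, φ(4) = 2, φ(5) = 4, φ(6) = 2, φ(7) = 6, φ(8) = 4, φ(9) = 6, φ(10) = 4, φ(11) = 10, φ(12) = 4, φ(13) = 12, φ(14) = 6, φ(15) = 8, φ(16) = 8, φ(17) = 16, φ(18) = 6, φ(19) = 18, φ(20) = 8, φ(21) = 12, φ(22) = 10, φ(23) = 22, φ(24) = 8, φ(25) = 20, φ(26) = 12, φ(27) = 18, φ(28) = 12, φ(29) = 28, φ(30) = 8, φ(31) = 30, φ(32) = 16, φ(33) = 20, φ(34) = 16, φ(35) = 24, φ(36) = 12, φ(37) = 36, φ(38) = 18, φ(39) = 24, φ(40) = 16, φ(41) = 40, φ(42) = 12, φ(43) = 42, φ(44) = 20, φ(45) = 24, φ(46) = 22, φ(47) = 46, φ(48) = 16, φ(49) = 42, φ(50) = 20, φ(51) = 32, φ(52) = 24, φ(53) = 52, φ(54) = 18, φ(55) = 40, φ(56) = 24, φ(57) = 36, φ(58) = 28, φ(59) = 58, φ(60) = 16, φ(61) = 60, φ(62) = 30, φ(63) = 36, φ(64) = 32, φ(65) = 48, φ(66) = 20, φ(67) = 66, φ(68) = 32, φ(69) = 44, φ(70) = 24, φ(71) = 70, φ(72) = 24, φ(73) = 72, φ(74) = 36, φ(75) = 40, φ(76) = 36, φ(77) = 60, φ(78) = 24, φ(79) = 78, φ(80) = 32, φ(81) = 54, φ(82) = 40, φ(83) = 82, φ(84) = 24, φ(85) = 64, φ(86) = 42, φ(87) = 56, φ(88) = 40, φ(89) = 88, φ(90) = 24, φ(91) = 72, φ(92) = 44, φ(93) = 60, φ(94) = 46, φ(95) = 72, φ(96) = 32, φ(97) = 96, φ(98) = 42, φ(99) = 60, φ(100) = 40, φ(101) = 100, φ(102) = 32, φ(103) = 102, φ(104) = 48, φ(105) = 48, φ(106) = 52, φ(107) = 106, φ(108) = 36, φ(109) = 108, φ(110) = 40, φ(111) = 72, φ(112) = 48, φ(113) = 112, φ(114) = 36, φ(115) = 88, φ(116) = 56, φ(117) = 72, φ(118) = 58, φ(119) = 96, φ(120) = 32, φ(121) = 110, φ(122) = 60, φ(123) = 80, φ(124) = 60, φ(125) = 100, φ(126) = 36, φ(127) = 126, φ(128) = 64, φ(129) = 84, φ(130) = 48, φ(131) = 130, φ(132) = 40, φ(133) = 108, φ(134) = 66, φ(135) = 72, φ(136) = 64, φ(137) = 136, φ(138) = 44, φ(139) = 138, φ(140) = 48, φ(141) = 92, φ(142) = 70, φ(143) = 120, φ(144) = 48, φ(145) = 112, φ(146) = 72, φ(147) = 84, φ(148) = 72, φ(149) = 148, φ(150) = 40, φ(151) = 150, φ(152) = 72, φ(153) = 96, φ(154) = 60, φ(155) = 120, φ(156) = 48, φ(157) = 156, φ(158) = 78, φ(159) = 104, φ(160) = 64, φ(161) = 132, φ(162) = 54, φ(163) = 162, φ(164) = 80, φ(165) = 80, φ(166) = 82, φ(167) = 166, φ(168) = 48, φ(169) = 156, φ(170) = 64, φ(171) = 108, φ(172) = 84, φ(173) = 172, φ(174) = 56, φ(175) = 120, φ(176) = 80, φ(177) = 116, φ(178) = 88, φ(179) = 178, φ(180) = 48, φ(181) = 180, φ(182) = 72, φ(183) = 120, φ(184) = 88. Summing all 184 values: 10340. (Average order: Σ_{n ≤ x} φ(n) ~ (3/π²) x². For x = 184, (3/π²)·184² ≈ 10290.99.)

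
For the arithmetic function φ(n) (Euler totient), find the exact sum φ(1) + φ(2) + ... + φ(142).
Σ_{n ≤ 142} φ(n) = 6162

Compute φ(n) for each 1 ≤ n ≤ 142: φ(1) = 1, φ(2) = 1, φ(3) = 2, φ(4) = 2, φ(5) = 4, φ(6) = 2, φ(7) = 6, φ(8) = 4, φ(9) = 6, φ(10) = 4, φ(11) = 10, φ(12) = 4, φ(13) = 12, φ(14) = 6, φ(15) = 8, φ(16) = 8, φ(17) = 16, φ(18) = 6, φ(19) = 18, φ(20) = 8, φ(21) = 12, φ(22) = 10, φ(23) = 22, φ(24) = 8, φ(25) = 20, φ(26) = 12, φ(27) = 18, φ(28) = 12, φ(29) = 28, φ(30) = 8, φ(31) = 30, φ(32) = 16, φ(33) = 20, φ(34) = 16, φ(35) = 24, φ(36) = 12, φ(37) = 36, φ(38) = 18, φ(39) = 24, φ(40) = 16, φ(41) = 40, φ(42) = 12, φ(43) = 42, φ(44) = 20, φ(45) = 24, φ(46) = 22, φ(47) = 46, φ(48) = 16, φ(49) = 42, φ(50) = 20, φ(51) = 32, φ(52) = 24, φ(53) = 52, φ(54) = 18, φ(55) = 40, φ(56) = 24, φ(57) = 36, φ(58) = 28, φ(59) = 58, φ(60) = 16, φ(61) = 60, φ(62) = 30, φ(63) = 36, φ(64) = 32, φ(65) = 48, φ(66) = 20, φ(67) = 66, φ(68) = 32, φ(69) = 44, φ(70) = 24, φ(71) = 70, φ(72) = 24, φ(73) = 72, φ(74) = 36, φ(75) = 40, φ(76) = 36, φ(77) = 60, φ(78) = 24, φ(79) = 78, φ(80) = 32, φ(81) = 54, φ(82) = 40, φ(83) = 82, φ(84) = 24, φ(85) = 64, φ(86) = 42, φ(87) = 56, φ(88) = 40, φ(89) = 88, φ(90) = 24, φ(91) = 72, φ(92) = 44, φ(93) = 60, φ(94) = 46, φ(95) = 72, φ(96) = 32, φ(97) = 96, φ(98) = 42, φ(99) = 60, φ(100) = 40, φ(101) = 100, φ(102) = 32, φ(103) = 102, φ(104) = 48, φ(105) = 48, φ(106) = 52, φ(107) = 106, φ(108) = 36, φ(109) = 108, φ(110) = 40, φ(111) = 72, φ(112) = 48, φ(113) = 112, φ(114) = 36, φ(115) = 88, φ(116) = 56, φ(117) = 72, φ(118) = 58, φ(119) = 96, φ(120) = 32, φ(121) = 110, φ(122) = 60, φ(123) = 80, φ(124) = 60, φ(125) = 100, φ(126) = 36, φ(127) = 126, φ(128) = 64, φ(129) = 84, φ(130) = 48, φ(131) = 130, φ(132) = 40, φ(133) = 108, φ(134) = 66, φ(135) = 72, φ(136) = 64, φ(137) = 136, φ(138) = 44, φ(139) = 138, φ(140) = 48, φ(141) = 92, φ(142) = 70. Summing all 142 values: 6162. (Average order: Σ_{n ≤ x} φ(n) ~ (3/π²) x². For x = 142, (3/π²)·142² ≈ 6129.12.)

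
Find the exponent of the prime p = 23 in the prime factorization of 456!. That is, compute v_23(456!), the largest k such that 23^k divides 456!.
v_23(456!) = 19

Legendre's formula: v_p(n!) = Σ_{k ≥ 1} ⌊n / p^k⌋. For p = 23, n = 456, the terms are:
  ⌊456/23^1⌋ = ⌊456/23⌋ = 19
(the next term ⌊456/23^2⌋ = 0, terminating the sum). Summing: v_23(456!) = 19 = 19.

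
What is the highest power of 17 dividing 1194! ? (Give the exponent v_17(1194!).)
v_17(1194!) = 74

Legendre's formula: v_p(n!) = Σ_{k ≥ 1} ⌊n / p^k⌋. For p = 17, n = 1194, the terms are:
  ⌊1194/17^1⌋ = ⌊1194/17⌋ = 70
  ⌊1194/17^2⌋ = ⌊1194/289⌋ = 4
(the next term ⌊1194/17^3⌋ = 0, terminating the sum). Summing: v_17(1194!) = 70 + 4 = 74.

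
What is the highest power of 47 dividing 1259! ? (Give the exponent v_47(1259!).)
v_47(1259!) = 26

Legendre's formula: v_p(n!) = Σ_{k ≥ 1} ⌊n / p^k⌋. For p = 47, n = 1259, the terms are:
  ⌊1259/47^1⌋ = ⌊1259/47⌋ = 26
(the next term ⌊1259/47^2⌋ = 0, terminating the sum). Summing: v_47(1259!) = 26 = 26.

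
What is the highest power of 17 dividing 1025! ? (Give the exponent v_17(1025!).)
v_17(1025!) = 63

Legendre's formula: v_p(n!) = Σ_{k ≥ 1} ⌊n / p^k⌋. For p = 17, n = 1025, the terms are:
  ⌊1025/17^1⌋ = ⌊1025/17⌋ = 60
  ⌊1025/17^2⌋ = ⌊1025/289⌋ = 3
(the next term ⌊1025/17^3⌋ = 0, terminating the sum). Summing: v_17(1025!) = 60 + 3 = 63.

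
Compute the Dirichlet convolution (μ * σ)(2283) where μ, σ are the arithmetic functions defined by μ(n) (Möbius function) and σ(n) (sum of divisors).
(μ * σ)(2283) = 2283

Divisors of 2283: [1, 3, 761, 2283]. For each d | 2283:
  d = 1: μ(1) · σ(2283/1) = 1 · 3048 = 3048
  d = 3: μ(3) · σ(2283/3) = -1 · 762 = -762
  d = 761: μ(761) · σ(2283/761) = -1 · 4 = -4
  d = 2283: μ(2283) · σ(2283/2283) = 1 · 1 = 1
Summing: (μ * σ)(2283) = 3048 + -762 + -4 + 1 = 2283.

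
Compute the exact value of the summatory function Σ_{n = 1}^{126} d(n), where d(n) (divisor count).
Σ_{n ≤ 126} d(n) = 635

Compute d(n) for each 1 ≤ n ≤ 126: d(1) = 1, d(2) = 2, d(3) = 2, d(4) = 3, d(5) = 2, d(6) = 4, d(7) = 2, d(8) = 4, d(9) = 3, d(10) = 4, d(11) = 2, d(12) = 6, d(13) = 2, d(14) = 4, d(15) = 4, d(16) = 5, d(17) = 2, d(18) = 6, d(19) = 2, d(20) = 6, d(21) = 4, d(22) = 4, d(23) = 2, d(24) = 8, d(25) = 3, d(26) = 4, d(27) = 4, d(28) = 6, d(29) = 2, d(30) = 8, d(31) = 2, d(32) = 6, d(33) = 4, d(34) = 4, d(35) = 4, d(36) = 9, d(37) = 2, d(38) = 4, d(39) = 4, d(40) = 8, d(41) = 2, d(42) = 8, d(43) = 2, d(44) = 6, d(45) = 6, d(46) = 4, d(47) = 2, d(48) = 10, d(49) = 3, d(50) = 6, d(51) = 4, d(52) = 6, d(53) = 2, d(54) = 8, d(55) = 4, d(56) = 8, d(57) = 4, d(58) = 4, d(59) = 2, d(60) = 12, d(61) = 2, d(62) = 4, d(63) = 6, d(64) = 7, d(65) = 4, d(66) = 8, d(67) = 2, d(68) = 6, d(69) = 4, d(70) = 8, d(71) = 2, d(72) = 12, d(73) = 2, d(74) = 4, d(75) = 6, d(76) = 6, d(77) = 4, d(78) = 8, d(79) = 2, d(80) = 10, d(81) = 5, d(82) = 4, d(83) = 2, d(84) = 12, d(85) = 4, d(86) = 4, d(87) = 4, d(88) = 8, d(89) = 2, d(90) = 12, d(91) = 4, d(92) = 6, d(93) = 4, d(94) = 4, d(95) = 4, d(96) = 12, d(97) = 2, d(98) = 6, d(99) = 6, d(100) = 9, d(101) = 2, d(102) = 8, d(103) = 2, d(104) = 8, d(105) = 8, d(106) = 4, d(107) = 2, d(108) = 12, d(109) = 2, d(110) = 8, d(111) = 4, d(112) = 10, d(113) = 2, d(114) = 8, d(115) = 4, d(116) = 6, d(117) = 6, d(118) = 4, d(119) = 4, d(120) = 16, d(121) = 3, d(122) = 4, d(123) = 4, d(124) = 6, d(125) = 4, d(126) = 12. Summing all 126 values: 635. (Dirichlet's divisor formula: Σ_{n ≤ x} d(n) = x ln(x) + (2γ − 1) x + O(√x). For x = 126, the asymptotic estimate is ≈ 628.83.)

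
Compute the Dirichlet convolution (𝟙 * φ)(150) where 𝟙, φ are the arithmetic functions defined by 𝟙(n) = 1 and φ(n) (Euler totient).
(𝟙 * φ)(150) = 150

Divisors of 150: [1, 2, 3, 5, 6, 10, 15, 25, 30, 50, 75, 150]. For each d | 150:
  d = 1: 𝟙(1) · φ(150/1) = 1 · 40 = 40
  d = 2: 𝟙(2) · φ(150/2) = 1 · 40 = 40
  d = 3: 𝟙(3) · φ(150/3) = 1 · 20 = 20
  d = 5: 𝟙(5) · φ(150/5) = 1 · 8 = 8
  d = 6: 𝟙(6) · φ(150/6) = 1 · 20 = 20
  d = 10: 𝟙(10) · φ(150/10) = 1 · 8 = 8
  d = 15: 𝟙(15) · φ(150/15) = 1 · 4 = 4
  d = 25: 𝟙(25) · φ(150/25) = 1 · 2 = 2
  d = 30: 𝟙(30) · φ(150/30) = 1 · 4 = 4
  d = 50: 𝟙(50) · φ(150/50) = 1 · 2 = 2
  d = 75: 𝟙(75) · φ(150/75) = 1 · 1 = 1
  d = 150: 𝟙(150) · φ(150/150) = 1 · 1 = 1
Summing: (𝟙 * φ)(150) = 40 + 40 + 20 + 8 + 20 + 8 + 4 + 2 + 4 + 2 + 1 + 1 = 150.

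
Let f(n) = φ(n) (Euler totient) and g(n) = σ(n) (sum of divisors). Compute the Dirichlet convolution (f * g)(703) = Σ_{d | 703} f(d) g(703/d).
(φ * σ)(703) = 2812

Divisors of 703: [1, 19, 37, 703]. For each d | 703:
  d = 1: φ(1) · σ(703/1) = 1 · 760 = 760
  d = 19: φ(19) · σ(703/19) = 18 · 38 = 684
  d = 37: φ(37) · σ(703/37) = 36 · 20 = 720
  d = 703: φ(703) · σ(703/703) = 648 · 1 = 648
Summing: (φ * σ)(703) = 760 + 684 + 720 + 648 = 2812.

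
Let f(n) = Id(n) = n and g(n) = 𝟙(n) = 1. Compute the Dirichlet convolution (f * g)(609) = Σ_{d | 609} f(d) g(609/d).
(Id * 𝟙)(609) = 960

Divisors of 609: [1, 3, 7, 21, 29, 87, 203, 609]. For each d | 609:
  d = 1: Id(1) · 𝟙(609/1) = 1 · 1 = 1
  d = 3: Id(3) · 𝟙(609/3) = 3 · 1 = 3
  d = 7: Id(7) · 𝟙(609/7) = 7 · 1 = 7
  d = 21: Id(21) · 𝟙(609/21) = 21 · 1 = 21
  d = 29: Id(29) · 𝟙(609/29) = 29 · 1 = 29
  d = 87: Id(87) · 𝟙(609/87) = 87 · 1 = 87
  d = 203: Id(203) · 𝟙(609/203) = 203 · 1 = 203
  d = 609: Id(609) · 𝟙(609/609) = 609 · 1 = 609
Summing: (Id * 𝟙)(609) = 1 + 3 + 7 + 21 + 29 + 87 + 203 + 609 = 960.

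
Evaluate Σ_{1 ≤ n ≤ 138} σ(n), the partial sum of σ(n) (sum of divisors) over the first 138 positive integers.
Σ_{n ≤ 138} σ(n) = 15731

Compute σ(n) for each 1 ≤ n ≤ 138: σ(1) = 1, σ(2) = 3, σ(3) = 4, σ(4) = 7, σ(5) = 6, σ(6) = 12, σ(7) = 8, σ(8) = 15, σ(9) = 13, σ(10) = 18, σ(11) = 12, σ(12) = 28, σ(13) = 14, σ(14) = 24, σ(15) = 24, σ(16) = 31, σ(17) = 18, σ(18) = 39, σ(19) = 20, σ(20) = 42, σ(21) = 32, σ(22) = 36, σ(23) = 24, σ(24) = 60, σ(25) = 31, σ(26) = 42, σ(27) = 40, σ(28) = 56, σ(29) = 30, σ(30) = 72, σ(31) = 32, σ(32) = 63, σ(33) = 48, σ(34) = 54, σ(35) = 48, σ(36) = 91, σ(37) = 38, σ(38) = 60, σ(39) = 56, σ(40) = 90, σ(41) = 42, σ(42) = 96, σ(43) = 44, σ(44) = 84, σ(45) = 78, σ(46) = 72, σ(47) = 48, σ(48) = 124, σ(49) = 57, σ(50) = 93, σ(51) = 72, σ(52) = 98, σ(53) = 54, σ(54) = 120, σ(55) = 72, σ(56) = 120, σ(57) = 80, σ(58) = 90, σ(59) = 60, σ(60) = 168, σ(61) = 62, σ(62) = 96, σ(63) = 104, σ(64) = 127, σ(65) = 84, σ(66) = 144, σ(67) = 68, σ(68) = 126, σ(69) = 96, σ(70) = 144, σ(71) = 72, σ(72) = 195, σ(73) = 74, σ(74) = 114, σ(75) = 124, σ(76) = 140, σ(77) = 96, σ(78) = 168, σ(79) = 80, σ(80) = 186, σ(81) = 121, σ(82) = 126, σ(83) = 84, σ(84) = 224, σ(85) = 108, σ(86) = 132, σ(87) = 120, σ(88) = 180, σ(89) = 90, σ(90) = 234, σ(91) = 112, σ(92) = 168, σ(93) = 128, σ(94) = 144, σ(95) = 120, σ(96) = 252, σ(97) = 98, σ(98) = 171, σ(99) = 156, σ(100) = 217, σ(101) = 102, σ(102) = 216, σ(103) = 104, σ(104) = 210, σ(105) = 192, σ(106) = 162, σ(107) = 108, σ(108) = 280, σ(109) = 110, σ(110) = 216, σ(111) = 152, σ(112) = 248, σ(113) = 114, σ(114) = 240, σ(115) = 144, σ(116) = 210, σ(117) = 182, σ(118) = 180, σ(119) = 144, σ(120) = 360, σ(121) = 133, σ(122) = 186, σ(123) = 168, σ(124) = 224, σ(125) = 156, σ(126) = 312, σ(127) = 128, σ(128) = 255, σ(129) = 176, σ(130) = 252, σ(131) = 132, σ(132) = 336, σ(133) = 160, σ(134) = 204, σ(135) = 240, σ(136) = 270, σ(137) = 138, σ(138) = 288. Summing all 138 values: 15731. (Average order: Σ_{n ≤ x} σ(n) ~ (π²/12) x². For x = 138, (π²/12)·138² ≈ 15663.06.)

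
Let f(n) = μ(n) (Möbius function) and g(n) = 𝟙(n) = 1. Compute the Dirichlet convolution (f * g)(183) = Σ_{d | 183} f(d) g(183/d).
(μ * 𝟙)(183) = 0

Divisors of 183: [1, 3, 61, 183]. For each d | 183:
  d = 1: μ(1) · 𝟙(183/1) = 1 · 1 = 1
  d = 3: μ(3) · 𝟙(183/3) = -1 · 1 = -1
  d = 61: μ(61) · 𝟙(183/61) = -1 · 1 = -1
  d = 183: μ(183) · 𝟙(183/183) = 1 · 1 = 1
Summing: (μ * 𝟙)(183) = 1 + -1 + -1 + 1 = 0.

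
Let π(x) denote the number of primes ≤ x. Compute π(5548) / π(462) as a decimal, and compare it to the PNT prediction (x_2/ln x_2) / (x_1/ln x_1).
π(5548)/π(462) = 732/89 ≈ 8.2247;  PNT prediction ≈ 8.5464.

π(462) = 89 and π(5548) = 732, so π(5548)/π(462) ≈ 8.2247. The PNT-predicted ratio is (5548/ln(5548)) / (462/ln(462)) ≈ 8.5464. The two agree to within a few percent, as expected.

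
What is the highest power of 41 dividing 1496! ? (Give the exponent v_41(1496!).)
v_41(1496!) = 36

Legendre's formula: v_p(n!) = Σ_{k ≥ 1} ⌊n / p^k⌋. For p = 41, n = 1496, the terms are:
  ⌊1496/41^1⌋ = ⌊1496/41⌋ = 36
(the next term ⌊1496/41^2⌋ = 0, terminating the sum). Summing: v_41(1496!) = 36 = 36.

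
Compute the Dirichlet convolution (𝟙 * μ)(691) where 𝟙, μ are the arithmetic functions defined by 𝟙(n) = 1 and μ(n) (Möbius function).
(𝟙 * μ)(691) = 0

Divisors of 691: [1, 691]. For each d | 691:
  d = 1: 𝟙(1) · μ(691/1) = 1 · -1 = -1
  d = 691: 𝟙(691) · μ(691/691) = 1 · 1 = 1
Summing: (𝟙 * μ)(691) = -1 + 1 = 0.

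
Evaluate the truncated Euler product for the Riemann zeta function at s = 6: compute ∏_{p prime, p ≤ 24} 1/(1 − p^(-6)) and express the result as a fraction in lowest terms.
∏ = 7921457489978054880231124911875/7786417203783354362865572118528

The primes p ≤ 24 are [2, 3, 5, 7, 11, 13, 17, 19, 23]. For each prime, (1 − 1/p^6)^(-1) = p^6 / (p^6 − 1). The product is (1 − 1/2^6)^(-1), (1 − 1/3^6)^(-1), (1 − 1/5^6)^(-1), (1 − 1/7^6)^(-1), (1 − 1/11^6)^(-1), (1 − 1/13^6)^(-1), (1 − 1/17^6)^(-1), (1 − 1/19^6)^(-1), (1 − 1/23^6)^(-1) = ∏ p^6 / (p^6 − 1) = 7921457489978054880231124911875/7786417203783354362865572118528.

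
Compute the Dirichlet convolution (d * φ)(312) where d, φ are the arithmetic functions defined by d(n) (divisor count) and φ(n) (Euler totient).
(d * φ)(312) = 840

Divisors of 312: [1, 2, 3, 4, 6, 8, 12, 13, 24, 26, 39, 52, 78, 104, 156, 312]. For each d | 312:
  d = 1: d(1) · φ(312/1) = 1 · 96 = 96
  d = 2: d(2) · φ(312/2) = 2 · 48 = 96
  d = 3: d(3) · φ(312/3) = 2 · 48 = 96
  d = 4: d(4) · φ(312/4) = 3 · 24 = 72
  d = 6: d(6) · φ(312/6) = 4 · 24 = 96
  d = 8: d(8) · φ(312/8) = 4 · 24 = 96
  d = 12: d(12) · φ(312/12) = 6 · 12 = 72
  d = 13: d(13) · φ(312/13) = 2 · 8 = 16
  d = 24: d(24) · φ(312/24) = 8 · 12 = 96
  d = 26: d(26) · φ(312/26) = 4 · 4 = 16
  d = 39: d(39) · φ(312/39) = 4 · 4 = 16
  d = 52: d(52) · φ(312/52) = 6 · 2 = 12
  d = 78: d(78) · φ(312/78) = 8 · 2 = 16
  d = 104: d(104) · φ(312/104) = 8 · 2 = 16
  d = 156: d(156) · φ(312/156) = 12 · 1 = 12
  d = 312: d(312) · φ(312/312) = 16 · 1 = 16
Summing: (d * φ)(312) = 96 + 96 + 96 + 72 + 96 + 96 + 72 + 16 + 96 + 16 + 16 + 12 + 16 + 16 + 12 + 16 = 840.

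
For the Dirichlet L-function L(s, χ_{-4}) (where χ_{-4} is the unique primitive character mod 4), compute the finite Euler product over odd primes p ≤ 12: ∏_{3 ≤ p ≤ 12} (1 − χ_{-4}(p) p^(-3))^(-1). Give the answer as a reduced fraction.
∏ = 24457125/25252352

The odd primes p ≤ 12 are [3, 5, 7, 11]. For each, χ(p) = 1 if p ≡ 1 mod 4, χ(p) = −1 if p ≡ 3 mod 4. Taking (1 − χ(p)/p^3)^(-1) = p^3/(p^3 − χ(p)): (1 − (-1)/3^3)^(-1) · (1 − (1)/5^3)^(-1) · (1 − (-1)/7^3)^(-1) · (1 − (-1)/11^3)^(-1) = 24457125/25252352.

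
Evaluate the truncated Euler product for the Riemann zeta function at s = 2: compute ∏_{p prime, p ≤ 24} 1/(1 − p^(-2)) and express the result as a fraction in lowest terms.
∏ = 718188003533/440301256704

The primes p ≤ 24 are [2, 3, 5, 7, 11, 13, 17, 19, 23]. For each prime, (1 − 1/p^2)^(-1) = p^2 / (p^2 − 1). The product is (1 − 1/2^2)^(-1), (1 − 1/3^2)^(-1), (1 − 1/5^2)^(-1), (1 − 1/7^2)^(-1), (1 − 1/11^2)^(-1), (1 − 1/13^2)^(-1), (1 − 1/17^2)^(-1), (1 − 1/19^2)^(-1), (1 − 1/23^2)^(-1) = ∏ p^2 / (p^2 − 1) = 718188003533/440301256704.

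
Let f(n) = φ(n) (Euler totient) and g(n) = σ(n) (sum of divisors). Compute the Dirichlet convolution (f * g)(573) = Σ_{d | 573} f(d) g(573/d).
(φ * σ)(573) = 2292

Divisors of 573: [1, 3, 191, 573]. For each d | 573:
  d = 1: φ(1) · σ(573/1) = 1 · 768 = 768
  d = 3: φ(3) · σ(573/3) = 2 · 192 = 384
  d = 191: φ(191) · σ(573/191) = 190 · 4 = 760
  d = 573: φ(573) · σ(573/573) = 380 · 1 = 380
Summing: (φ * σ)(573) = 768 + 384 + 760 + 380 = 2292.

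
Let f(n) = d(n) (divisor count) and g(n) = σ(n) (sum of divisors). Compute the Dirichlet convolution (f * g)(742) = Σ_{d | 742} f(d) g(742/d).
(d * σ)(742) = 2800

Divisors of 742: [1, 2, 7, 14, 53, 106, 371, 742]. For each d | 742:
  d = 1: d(1) · σ(742/1) = 1 · 1296 = 1296
  d = 2: d(2) · σ(742/2) = 2 · 432 = 864
  d = 7: d(7) · σ(742/7) = 2 · 162 = 324
  d = 14: d(14) · σ(742/14) = 4 · 54 = 216
  d = 53: d(53) · σ(742/53) = 2 · 24 = 48
  d = 106: d(106) · σ(742/106) = 4 · 8 = 32
  d = 371: d(371) · σ(742/371) = 4 · 3 = 12
  d = 742: d(742) · σ(742/742) = 8 · 1 = 8
Summing: (d * σ)(742) = 1296 + 864 + 324 + 216 + 48 + 32 + 12 + 8 = 2800.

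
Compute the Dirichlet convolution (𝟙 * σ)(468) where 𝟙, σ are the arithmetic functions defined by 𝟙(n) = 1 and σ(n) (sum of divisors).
(𝟙 * σ)(468) = 2970

Divisors of 468: [1, 2, 3, 4, 6, 9, 12, 13, 18, 26, 36, 39, 52, 78, 117, 156, 234, 468]. For each d | 468:
  d = 1: 𝟙(1) · σ(468/1) = 1 · 1274 = 1274
  d = 2: 𝟙(2) · σ(468/2) = 1 · 546 = 546
  d = 3: 𝟙(3) · σ(468/3) = 1 · 392 = 392
  d = 4: 𝟙(4) · σ(468/4) = 1 · 182 = 182
  d = 6: 𝟙(6) · σ(468/6) = 1 · 168 = 168
  d = 9: 𝟙(9) · σ(468/9) = 1 · 98 = 98
  d = 12: 𝟙(12) · σ(468/12) = 1 · 56 = 56
  d = 13: 𝟙(13) · σ(468/13) = 1 · 91 = 91
  d = 18: 𝟙(18) · σ(468/18) = 1 · 42 = 42
  d = 26: 𝟙(26) · σ(468/26) = 1 · 39 = 39
  d = 36: 𝟙(36) · σ(468/36) = 1 · 14 = 14
  d = 39: 𝟙(39) · σ(468/39) = 1 · 28 = 28
  d = 52: 𝟙(52) · σ(468/52) = 1 · 13 = 13
  d = 78: 𝟙(78) · σ(468/78) = 1 · 12 = 12
  d = 117: 𝟙(117) · σ(468/117) = 1 · 7 = 7
  d = 156: 𝟙(156) · σ(468/156) = 1 · 4 = 4
  d = 234: 𝟙(234) · σ(468/234) = 1 · 3 = 3
  d = 468: 𝟙(468) · σ(468/468) = 1 · 1 = 1
Summing: (𝟙 * σ)(468) = 1274 + 546 + 392 + 182 + 168 + 98 + 56 + 91 + 42 + 39 + 14 + 28 + 13 + 12 + 7 + 4 + 3 + 1 = 2970.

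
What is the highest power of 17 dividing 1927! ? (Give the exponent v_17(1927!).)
v_17(1927!) = 119

Legendre's formula: v_p(n!) = Σ_{k ≥ 1} ⌊n / p^k⌋. For p = 17, n = 1927, the terms are:
  ⌊1927/17^1⌋ = ⌊1927/17⌋ = 113
  ⌊1927/17^2⌋ = ⌊1927/289⌋ = 6
(the next term ⌊1927/17^3⌋ = 0, terminating the sum). Summing: v_17(1927!) = 113 + 6 = 119.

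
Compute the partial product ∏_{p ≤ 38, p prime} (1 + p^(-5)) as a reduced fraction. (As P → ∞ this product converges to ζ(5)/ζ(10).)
∏ = 233011615725255938572288274478934396372114341888/224936953086109917286174853620680141509079739945

The primes p ≤ 38 are [2, 3, 5, 7, 11, 13, 17, 19, 23, 29, 31, 37]. For each, (1 + 1/p^5) = (p^5 + 1)/p^5. Multiplying these fractions over p ∈ [2, 3, 5, 7, 11, 13, 17, 19, 23, 29, 31, 37] gives 233011615725255938572288274478934396372114341888/224936953086109917286174853620680141509079739945. (In the limit P → ∞ this tends to ζ(5)/ζ(10).)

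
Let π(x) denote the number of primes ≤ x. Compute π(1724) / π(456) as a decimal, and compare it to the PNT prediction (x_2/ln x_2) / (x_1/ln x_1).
π(1724)/π(456) = 269/87 ≈ 3.0920;  PNT prediction ≈ 3.1060.

π(456) = 87 and π(1724) = 269, so π(1724)/π(456) ≈ 3.0920. The PNT-predicted ratio is (1724/ln(1724)) / (456/ln(456)) ≈ 3.1060. The two agree to within a few percent, as expected.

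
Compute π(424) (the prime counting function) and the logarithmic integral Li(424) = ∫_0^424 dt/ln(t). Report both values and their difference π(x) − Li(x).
π(424) = 82;  Li(424) ≈ 89.40;  π(x) − Li(x) ≈ -7.40.

Direct count of primes ≤ 424 gives π(424) = 82. Numerical evaluation of the logarithmic integral gives Li(424) ≈ 89.40. The difference π(x) − Li(x) ≈ -7.40 is typically negative for small/moderate x (Li(x) overestimates), though Littlewood's theorem shows this sign changes infinitely often.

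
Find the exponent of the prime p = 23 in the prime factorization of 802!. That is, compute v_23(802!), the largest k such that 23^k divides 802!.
v_23(802!) = 35

Legendre's formula: v_p(n!) = Σ_{k ≥ 1} ⌊n / p^k⌋. For p = 23, n = 802, the terms are:
  ⌊802/23^1⌋ = ⌊802/23⌋ = 34
  ⌊802/23^2⌋ = ⌊802/529⌋ = 1
(the next term ⌊802/23^3⌋ = 0, terminating the sum). Summing: v_23(802!) = 34 + 1 = 35.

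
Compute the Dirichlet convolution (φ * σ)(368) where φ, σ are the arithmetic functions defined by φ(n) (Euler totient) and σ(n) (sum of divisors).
(φ * σ)(368) = 3680

Divisors of 368: [1, 2, 4, 8, 16, 23, 46, 92, 184, 368]. For each d | 368:
  d = 1: φ(1) · σ(368/1) = 1 · 744 = 744
  d = 2: φ(2) · σ(368/2) = 1 · 360 = 360
  d = 4: φ(4) · σ(368/4) = 2 · 168 = 336
  d = 8: φ(8) · σ(368/8) = 4 · 72 = 288
  d = 16: φ(16) · σ(368/16) = 8 · 24 = 192
  d = 23: φ(23) · σ(368/23) = 22 · 31 = 682
  d = 46: φ(46) · σ(368/46) = 22 · 15 = 330
  d = 92: φ(92) · σ(368/92) = 44 · 7 = 308
  d = 184: φ(184) · σ(368/184) = 88 · 3 = 264
  d = 368: φ(368) · σ(368/368) = 176 · 1 = 176
Summing: (φ * σ)(368) = 744 + 360 + 336 + 288 + 192 + 682 + 330 + 308 + 264 + 176 = 3680.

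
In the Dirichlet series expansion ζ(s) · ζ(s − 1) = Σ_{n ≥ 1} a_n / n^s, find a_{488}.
σ(488) = 930

In the product (Σ m^0/m^s)(Σ k / k^s) = Σ (Σ_{d | n} d) / n^s, the coefficient of 1/n^s is σ(n) = Σ_{d | n} d. For n = 488, divisors are [1, 2, 4, 8, 61, 122, 244, 488]; summing: σ(488) = 930.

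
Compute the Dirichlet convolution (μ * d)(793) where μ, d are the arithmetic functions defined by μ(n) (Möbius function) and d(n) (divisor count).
(μ * d)(793) = 1

Divisors of 793: [1, 13, 61, 793]. For each d | 793:
  d = 1: μ(1) · d(793/1) = 1 · 4 = 4
  d = 13: μ(13) · d(793/13) = -1 · 2 = -2
  d = 61: μ(61) · d(793/61) = -1 · 2 = -2
  d = 793: μ(793) · d(793/793) = 1 · 1 = 1
Summing: (μ * d)(793) = 4 + -2 + -2 + 1 = 1.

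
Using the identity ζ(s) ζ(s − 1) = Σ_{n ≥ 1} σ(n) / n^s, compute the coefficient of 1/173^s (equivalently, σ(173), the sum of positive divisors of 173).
σ(173) = 174

In the product (Σ m^0/m^s)(Σ k / k^s) = Σ (Σ_{d | n} d) / n^s, the coefficient of 1/n^s is σ(n) = Σ_{d | n} d. For n = 173, divisors are [1, 173]; summing: σ(173) = 174.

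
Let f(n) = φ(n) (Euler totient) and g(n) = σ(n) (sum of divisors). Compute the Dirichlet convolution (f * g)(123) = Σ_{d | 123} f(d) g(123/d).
(φ * σ)(123) = 492

Divisors of 123: [1, 3, 41, 123]. For each d | 123:
  d = 1: φ(1) · σ(123/1) = 1 · 168 = 168
  d = 3: φ(3) · σ(123/3) = 2 · 42 = 84
  d = 41: φ(41) · σ(123/41) = 40 · 4 = 160
  d = 123: φ(123) · σ(123/123) = 80 · 1 = 80
Summing: (φ * σ)(123) = 168 + 84 + 160 + 80 = 492.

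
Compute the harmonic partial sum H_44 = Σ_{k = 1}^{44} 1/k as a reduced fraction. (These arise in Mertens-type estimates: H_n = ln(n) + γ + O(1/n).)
H_44 = 5884182435213075787/1345655451257488800

Direct summation: H_44 = 1 + 1/2 + ... + 1/44. The least common denominator is lcm(1, ..., 44) = 9419588158802421600; over this denominator the numerator is 9419588158802421600 + 4709794079401210800 + 3139862719600807200 + 2354897039700605400 + 1883917631760484320 + 1569931359800403600 + 1345655451257488800 + 1177448519850302700 + 1046620906533602400 + 941958815880242160 + 856326196254765600 + 784965679900201800 + 724583704523263200 + 672827725628744400 + 627972543920161440 + 588724259925151350 + 554093421106024800 + 523310453266801200 + 495767797831706400 + 470979407940121080 + 448551817085829600 + 428163098127382800 + 409547311252279200 + 392482839950100900 + 376783526352096864 + 362291852261631600 + 348873635511200800 + 336413862814372200 + 324813384786290400 + 313986271960080720 + 303857682542013600 + 294362129962575675 + 285442065418255200 + 277046710553012400 + 269131090251497760 + 261655226633400600 + 254583463751416800 + 247883898915853200 + 241527901507754400 + 235489703970060540 + 229746052653717600 + 224275908542914800 + 219060189739591200 + 214081549063691400 = 41189277046491530509, so H_44 = 41189277046491530509/9419588158802421600; reducing by gcd(41189277046491530509, 9419588158802421600) = 7 gives 5884182435213075787/1345655451257488800 ≈ 4.37273. (The PNT-adjacent estimate ln(44) + γ ≈ 4.36141 matches within O(1/n).)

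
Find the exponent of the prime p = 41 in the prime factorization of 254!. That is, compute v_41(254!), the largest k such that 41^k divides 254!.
v_41(254!) = 6

Legendre's formula: v_p(n!) = Σ_{k ≥ 1} ⌊n / p^k⌋. For p = 41, n = 254, the terms are:
  ⌊254/41^1⌋ = ⌊254/41⌋ = 6
(the next term ⌊254/41^2⌋ = 0, terminating the sum). Summing: v_41(254!) = 6 = 6.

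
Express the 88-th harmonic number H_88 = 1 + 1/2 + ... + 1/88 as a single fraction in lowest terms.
H_88 = 40866521918642154860585199122889549709/8076030954443701744994070304101969600

Direct summation: H_88 = 1 + 1/2 + ... + 1/88. The least common denominator is lcm(1, ..., 88) = 8076030954443701744994070304101969600; over this denominator the numerator is 8076030954443701744994070304101969600 + 4038015477221850872497035152050984800 + 2692010318147900581664690101367323200 + 2019007738610925436248517576025492400 + 1615206190888740348998814060820393920 + 1346005159073950290832345050683661600 + 1153718707777671677856295757728852800 + 1009503869305462718124258788012746200 + 897336772715966860554896700455774400 + 807603095444370174499407030410196960 + 734184632222154704090370027645633600 + 673002579536975145416172525341830800 + 621233150341823211153390023392459200 + 576859353888835838928147878864426400 + 538402063629580116332938020273464640 + 504751934652731359062129394006373100 + 475060644379041279117298253182468800 + 448668386357983430277448350227887200 + 425054260760194828683898437057998400 + 403801547722185087249703515205098480 + 384572902592557225952098585909617600 + 367092316111077352045185013822816800 + 351131780627987032391046534960955200 + 336501289768487572708086262670915400 + 323041238177748069799762812164078784 + 310616575170911605576695011696229600 + 299112257571988953518298900151924800 + 288429676944417919464073939432213200 + 278483826015300060172209320831102400 + 269201031814790058166469010136732320 + 260517127562700056290131300132321600 + 252375967326365679531064697003186550 + 244728210740718234696790009215211200 + 237530322189520639558649126591234400 + 230743741555534335571259151545770560 + 224334193178991715138724175113943600 + 218271106876856803918758656867620800 + 212527130380097414341949218528999200 + 207077716780607737051130007797486400 + 201900773861092543624851757602549240 + 196976364742529310853513909856145600 + 192286451296278612976049292954808800 + 187814673359155854534745821025627200 + 183546158055538676022592506911408400 + 179467354543193372110979340091154880 + 175565890313993516195523267480477600 + 171830445839227696702001495831956800 + 168250644884243786354043131335457700 + 164816958253953096836613679675550400 + 161520619088874034899881406082039392 + 158353548126347093039099417727489600 + 155308287585455802788347505848114800 + 152377942536673617830076798190603200 + 149556128785994476759149450075962400 + 146836926444430940818074005529126720 + 144214838472208959732036969716106600 + 141684753586731609561299479019332800 + 139241913007650030086104660415551200 + 136881880583791554999899496679694400 + 134600515907395029083234505068366160 + 132393950072847569590066726296753600 + 130258563781350028145065650066160800 + 128190967530852408650699528636539200 + 126187983663182839765532348501593275 + 124246630068364642230678004678491840 + 122364105370359117348395004607605600 + 120537775439458234999911497076148800 + 118765161094760319779324563295617200 + 117043926875995677463682178320318400 + 115371870777767167785629575772885280 + 113746914851319742887240426818337600 + 112167096589495857569362087556971800 + 110630561019776736232795483617835200 + 109135553438428401959379328433810400 + 107680412725916023266587604054692928 + 106263565190048707170974609264499600 + 104883518888879243441481432520804800 + 103538858390303868525565003898743200 + 102228239929667110696127472203822400 + 100950386930546271812425878801274620 + 99704085857329651172766300050641600 + 98488182371264655426756954928072800 + 97301577764381948734868316916891200 + 96143225648139306488024646477404400 + 95012128875808255823459650636493760 + 93907336679577927267372910512813600 + 92827942005100020057403106943700800 + 91773079027769338011296253455704200 = 40866521918642154860585199122889549709, so H_88 = 40866521918642154860585199122889549709/8076030954443701744994070304101969600 (already in lowest terms) ≈ 5.06022. (The PNT-adjacent estimate ln(88) + γ ≈ 5.05455 matches within O(1/n).)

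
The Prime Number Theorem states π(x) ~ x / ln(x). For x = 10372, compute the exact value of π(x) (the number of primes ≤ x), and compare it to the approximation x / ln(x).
π(10372) = 1272;  x/ln(x) ≈ 1121.68;  relative error ≈ 11.82%.

Directly count primes up to 10372: π(10372) = 1272. The PNT approximation gives 10372/ln(10372) ≈ 10372/9.24687 ≈ 1121.68. Relative error (π(x) − x/ln(x)) / π(x) ≈ 11.82%; the approximation is known to undercount slightly (Li(x) is a better estimate).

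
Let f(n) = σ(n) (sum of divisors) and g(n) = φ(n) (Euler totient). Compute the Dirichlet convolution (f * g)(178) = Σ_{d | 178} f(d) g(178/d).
(σ * φ)(178) = 712

Divisors of 178: [1, 2, 89, 178]. For each d | 178:
  d = 1: σ(1) · φ(178/1) = 1 · 88 = 88
  d = 2: σ(2) · φ(178/2) = 3 · 88 = 264
  d = 89: σ(89) · φ(178/89) = 90 · 1 = 90
  d = 178: σ(178) · φ(178/178) = 270 · 1 = 270
Summing: (σ * φ)(178) = 88 + 264 + 90 + 270 = 712.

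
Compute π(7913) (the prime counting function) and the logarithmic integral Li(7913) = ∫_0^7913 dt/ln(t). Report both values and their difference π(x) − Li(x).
π(7913) = 999;  Li(7913) ≈ 1016.73;  π(x) − Li(x) ≈ -17.73.

Direct count of primes ≤ 7913 gives π(7913) = 999. Numerical evaluation of the logarithmic integral gives Li(7913) ≈ 1016.73. The difference π(x) − Li(x) ≈ -17.73 is typically negative for small/moderate x (Li(x) overestimates), though Littlewood's theorem shows this sign changes infinitely often.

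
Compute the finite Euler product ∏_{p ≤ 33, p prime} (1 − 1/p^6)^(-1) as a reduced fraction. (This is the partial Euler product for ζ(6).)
∏ = 21845630847366461901783214359247811231609675/21473219492121468455585352466296495056879616

The primes p ≤ 33 are [2, 3, 5, 7, 11, 13, 17, 19, 23, 29, 31]. For each prime, (1 − 1/p^6)^(-1) = p^6 / (p^6 − 1). The product is (1 − 1/2^6)^(-1), (1 − 1/3^6)^(-1), (1 − 1/5^6)^(-1), (1 − 1/7^6)^(-1), (1 − 1/11^6)^(-1), (1 − 1/13^6)^(-1), (1 − 1/17^6)^(-1), (1 − 1/19^6)^(-1), (1 − 1/23^6)^(-1), (1 − 1/29^6)^(-1), (1 − 1/31^6)^(-1) = ∏ p^6 / (p^6 − 1) = 21845630847366461901783214359247811231609675/21473219492121468455585352466296495056879616.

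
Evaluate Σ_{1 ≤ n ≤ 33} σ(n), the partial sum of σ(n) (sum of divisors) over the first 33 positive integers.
Σ_{n ≤ 33} σ(n) = 905

Compute σ(n) for each 1 ≤ n ≤ 33: σ(1) = 1, σ(2) = 3, σ(3) = 4, σ(4) = 7, σ(5) = 6, σ(6) = 12, σ(7) = 8, σ(8) = 15, σ(9) = 13, σ(10) = 18, σ(11) = 12, σ(12) = 28, σ(13) = 14, σ(14) = 24, σ(15) = 24, σ(16) = 31, σ(17) = 18, σ(18) = 39, σ(19) = 20, σ(20) = 42, σ(21) = 32, σ(22) = 36, σ(23) = 24, σ(24) = 60, σ(25) = 31, σ(26) = 42, σ(27) = 40, σ(28) = 56, σ(29) = 30, σ(30) = 72, σ(31) = 32, σ(32) = 63, σ(33) = 48. Summing all 33 values: 905. (Average order: Σ_{n ≤ x} σ(n) ~ (π²/12) x². For x = 33, (π²/12)·33² ≈ 895.67.)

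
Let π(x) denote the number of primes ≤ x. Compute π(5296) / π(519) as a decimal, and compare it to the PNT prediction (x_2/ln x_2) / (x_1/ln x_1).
π(5296)/π(519) = 701/97 ≈ 7.2268;  PNT prediction ≈ 7.4400.

π(519) = 97 and π(5296) = 701, so π(5296)/π(519) ≈ 7.2268. The PNT-predicted ratio is (5296/ln(5296)) / (519/ln(519)) ≈ 7.4400. The two agree to within a few percent, as expected.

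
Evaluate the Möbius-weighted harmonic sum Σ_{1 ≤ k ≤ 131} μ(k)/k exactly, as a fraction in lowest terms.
Σ μ(k)/k = -4282394934202784040475989054340166706696769726931/525896479052627740771371797072411912900610967452630

Values of μ(k) for 1 ≤ k ≤ 131: μ(1) = 1, μ(2) = -1, μ(3) = -1, μ(5) = -1, μ(6) = 1, μ(7) = -1, μ(10) = 1, μ(11) = -1, μ(13) = -1, μ(14) = 1, μ(15) = 1, μ(17) = -1, μ(19) = -1, μ(21) = 1, μ(22) = 1, μ(23) = -1, μ(26) = 1, μ(29) = -1, μ(30) = -1, μ(31) = -1, μ(33) = 1, μ(34) = 1, μ(35) = 1, μ(37) = -1, μ(38) = 1, μ(39) = 1, μ(41) = -1, μ(42) = -1, μ(43) = -1, μ(46) = 1, μ(47) = -1, μ(51) = 1, μ(53) = -1, μ(55) = 1, μ(57) = 1, μ(58) = 1, μ(59) = -1, μ(61) = -1, μ(62) = 1, μ(65) = 1, μ(66) = -1, μ(67) = -1, μ(69) = 1, μ(70) = -1, μ(71) = -1, μ(73) = -1, μ(74) = 1, μ(77) = 1, μ(78) = -1, μ(79) = -1, μ(82) = 1, μ(83) = -1, μ(85) = 1, μ(86) = 1, μ(87) = 1, μ(89) = -1, μ(91) = 1, μ(93) = 1, μ(94) = 1, μ(95) = 1, μ(97) = -1, μ(101) = -1, μ(102) = -1, μ(103) = -1, μ(105) = -1, μ(106) = 1, μ(107) = -1, μ(109) = -1, μ(110) = -1, μ(111) = 1, μ(113) = -1, μ(114) = -1, μ(115) = 1, μ(118) = 1, μ(119) = 1, μ(122) = 1, μ(123) = 1, μ(127) = -1, μ(129) = 1, μ(130) = -1, μ(131) = -1, with μ = 0 on non-squarefree integers. Summing μ(k)/k for k where μ(k) ≠ 0 gives -4282394934202784040475989054340166706696769726931/525896479052627740771371797072411912900610967452630 ≈ -0.0081. (PNT ⟺ this sum → 0 as n → ∞.)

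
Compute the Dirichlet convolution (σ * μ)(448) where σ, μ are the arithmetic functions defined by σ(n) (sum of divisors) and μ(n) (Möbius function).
(σ * μ)(448) = 448

Divisors of 448: [1, 2, 4, 7, 8, 14, 16, 28, 32, 56, 64, 112, 224, 448]. For each d | 448:
  d = 1: σ(1) · μ(448/1) = 1 · 0 = 0
  d = 2: σ(2) · μ(448/2) = 3 · 0 = 0
  d = 4: σ(4) · μ(448/4) = 7 · 0 = 0
  d = 7: σ(7) · μ(448/7) = 8 · 0 = 0
  d = 8: σ(8) · μ(448/8) = 15 · 0 = 0
  d = 14: σ(14) · μ(448/14) = 24 · 0 = 0
  d = 16: σ(16) · μ(448/16) = 31 · 0 = 0
  d = 28: σ(28) · μ(448/28) = 56 · 0 = 0
  d = 32: σ(32) · μ(448/32) = 63 · 1 = 63
  d = 56: σ(56) · μ(448/56) = 120 · 0 = 0
  d = 64: σ(64) · μ(448/64) = 127 · -1 = -127
  d = 112: σ(112) · μ(448/112) = 248 · 0 = 0
  d = 224: σ(224) · μ(448/224) = 504 · -1 = -504
  d = 448: σ(448) · μ(448/448) = 1016 · 1 = 1016
Summing: (σ * μ)(448) = 0 + 0 + 0 + 0 + 0 + 0 + 0 + 0 + 63 + 0 + -127 + 0 + -504 + 1016 = 448.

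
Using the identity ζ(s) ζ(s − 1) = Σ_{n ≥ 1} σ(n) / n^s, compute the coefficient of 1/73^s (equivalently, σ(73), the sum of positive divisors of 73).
σ(73) = 74

In the product (Σ m^0/m^s)(Σ k / k^s) = Σ (Σ_{d | n} d) / n^s, the coefficient of 1/n^s is σ(n) = Σ_{d | n} d. For n = 73, divisors are [1, 73]; summing: σ(73) = 74.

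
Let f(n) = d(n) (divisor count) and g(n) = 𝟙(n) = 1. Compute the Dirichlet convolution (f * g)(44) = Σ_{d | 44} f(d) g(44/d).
(d * 𝟙)(44) = 18

Divisors of 44: [1, 2, 4, 11, 22, 44]. For each d | 44:
  d = 1: d(1) · 𝟙(44/1) = 1 · 1 = 1
  d = 2: d(2) · 𝟙(44/2) = 2 · 1 = 2
  d = 4: d(4) · 𝟙(44/4) = 3 · 1 = 3
  d = 11: d(11) · 𝟙(44/11) = 2 · 1 = 2
  d = 22: d(22) · 𝟙(44/22) = 4 · 1 = 4
  d = 44: d(44) · 𝟙(44/44) = 6 · 1 = 6
Summing: (d * 𝟙)(44) = 1 + 2 + 3 + 2 + 4 + 6 = 18.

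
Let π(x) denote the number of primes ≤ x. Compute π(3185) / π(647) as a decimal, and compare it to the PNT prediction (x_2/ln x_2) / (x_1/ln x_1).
π(3185)/π(647) = 450/118 ≈ 3.8136;  PNT prediction ≈ 3.9500.

π(647) = 118 and π(3185) = 450, so π(3185)/π(647) ≈ 3.8136. The PNT-predicted ratio is (3185/ln(3185)) / (647/ln(647)) ≈ 3.9500. The two agree to within a few percent, as expected.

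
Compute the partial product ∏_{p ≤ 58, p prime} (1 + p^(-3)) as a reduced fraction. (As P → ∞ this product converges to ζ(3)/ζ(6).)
∏ = 1193284353855226596885466673602596175872/1009953283877483663098780766542609340885

The primes p ≤ 58 are [2, 3, 5, 7, 11, 13, 17, 19, 23, 29, 31, 37, 41, 43, 47, 53]. For each, (1 + 1/p^3) = (p^3 + 1)/p^3. Multiplying these fractions over p ∈ [2, 3, 5, 7, 11, 13, 17, 19, 23, 29, 31, 37, 41, 43, 47, 53] gives 1193284353855226596885466673602596175872/1009953283877483663098780766542609340885. (In the limit P → ∞ this tends to ζ(3)/ζ(6).)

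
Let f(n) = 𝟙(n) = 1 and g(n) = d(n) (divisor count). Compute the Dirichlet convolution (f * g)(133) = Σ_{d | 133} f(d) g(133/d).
(𝟙 * d)(133) = 9

Divisors of 133: [1, 7, 19, 133]. For each d | 133:
  d = 1: 𝟙(1) · d(133/1) = 1 · 4 = 4
  d = 7: 𝟙(7) · d(133/7) = 1 · 2 = 2
  d = 19: 𝟙(19) · d(133/19) = 1 · 2 = 2
  d = 133: 𝟙(133) · d(133/133) = 1 · 1 = 1
Summing: (𝟙 * d)(133) = 4 + 2 + 2 + 1 = 9.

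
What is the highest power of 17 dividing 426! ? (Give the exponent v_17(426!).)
v_17(426!) = 26

Legendre's formula: v_p(n!) = Σ_{k ≥ 1} ⌊n / p^k⌋. For p = 17, n = 426, the terms are:
  ⌊426/17^1⌋ = ⌊426/17⌋ = 25
  ⌊426/17^2⌋ = ⌊426/289⌋ = 1
(the next term ⌊426/17^3⌋ = 0, terminating the sum). Summing: v_17(426!) = 25 + 1 = 26.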